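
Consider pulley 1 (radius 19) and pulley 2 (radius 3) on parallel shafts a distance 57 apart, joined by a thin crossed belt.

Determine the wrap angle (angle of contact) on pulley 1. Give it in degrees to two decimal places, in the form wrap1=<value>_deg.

wrap1=225.41_deg

crossed belt: β = asin((r1+r2)/C) = asin(22/57) = 22.7037°
wrap1 = wrap2 = π + 2β = 225.4073°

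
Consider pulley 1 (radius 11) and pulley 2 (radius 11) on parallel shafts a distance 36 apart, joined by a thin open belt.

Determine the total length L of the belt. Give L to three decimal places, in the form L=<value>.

open belt: β = asin((r2−r1)/C) = asin(0/36) = 0.0000°
wrap1 = π − 2β = 180.0000°
wrap2 = π + 2β = 180.0000°
tangent length = C·cosβ = 36.0000
L = r1·wrap1 + r2·wrap2 + 2·C·cosβ = 11·3.1416 + 11·3.1416 + 2·36.0000 = 141.1150

L=141.115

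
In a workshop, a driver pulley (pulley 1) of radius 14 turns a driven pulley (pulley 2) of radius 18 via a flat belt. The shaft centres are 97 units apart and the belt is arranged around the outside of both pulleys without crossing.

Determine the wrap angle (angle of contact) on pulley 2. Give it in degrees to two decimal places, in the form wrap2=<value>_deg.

open belt: β = asin((r2−r1)/C) = asin(4/97) = 2.3634°
wrap1 = π − 2β = 175.2732°
wrap2 = π + 2β = 184.7268°

wrap2=184.73_deg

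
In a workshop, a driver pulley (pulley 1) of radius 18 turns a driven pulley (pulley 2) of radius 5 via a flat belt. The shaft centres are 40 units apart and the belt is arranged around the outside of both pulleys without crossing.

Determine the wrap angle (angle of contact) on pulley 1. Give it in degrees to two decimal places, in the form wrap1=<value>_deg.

open belt: β = asin((r2−r1)/C) = asin(-13/40) = -18.9656°
wrap1 = π − 2β = 217.9311°
wrap2 = π + 2β = 142.0689°

wrap1=217.93_deg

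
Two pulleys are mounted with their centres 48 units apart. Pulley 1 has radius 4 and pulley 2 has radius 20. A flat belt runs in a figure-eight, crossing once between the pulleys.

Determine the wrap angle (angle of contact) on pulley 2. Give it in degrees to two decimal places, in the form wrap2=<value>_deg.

wrap2=240.00_deg

crossed belt: β = asin((r1+r2)/C) = asin(24/48) = 30.0000°
wrap1 = wrap2 = π + 2β = 240.0000°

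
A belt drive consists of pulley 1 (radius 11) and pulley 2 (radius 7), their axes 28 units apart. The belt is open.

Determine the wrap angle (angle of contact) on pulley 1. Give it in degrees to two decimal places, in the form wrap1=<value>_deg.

wrap1=196.43_deg

open belt: β = asin((r2−r1)/C) = asin(-4/28) = -8.2132°
wrap1 = π − 2β = 196.4264°
wrap2 = π + 2β = 163.5736°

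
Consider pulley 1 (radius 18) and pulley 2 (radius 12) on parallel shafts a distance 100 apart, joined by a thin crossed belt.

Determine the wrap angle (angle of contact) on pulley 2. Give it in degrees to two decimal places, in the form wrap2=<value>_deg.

wrap2=214.92_deg

crossed belt: β = asin((r1+r2)/C) = asin(30/100) = 17.4576°
wrap1 = wrap2 = π + 2β = 214.9152°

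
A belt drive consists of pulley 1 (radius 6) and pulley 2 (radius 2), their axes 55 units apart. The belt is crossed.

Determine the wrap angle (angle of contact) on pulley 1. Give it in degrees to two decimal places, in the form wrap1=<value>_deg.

crossed belt: β = asin((r1+r2)/C) = asin(8/55) = 8.3636°
wrap1 = wrap2 = π + 2β = 196.7272°

wrap1=196.73_deg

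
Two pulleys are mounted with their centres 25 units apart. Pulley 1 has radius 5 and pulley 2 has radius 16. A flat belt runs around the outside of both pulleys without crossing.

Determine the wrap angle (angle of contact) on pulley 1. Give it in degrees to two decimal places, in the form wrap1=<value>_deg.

open belt: β = asin((r2−r1)/C) = asin(11/25) = 26.1039°
wrap1 = π − 2β = 127.7922°
wrap2 = π + 2β = 232.2078°

wrap1=127.79_deg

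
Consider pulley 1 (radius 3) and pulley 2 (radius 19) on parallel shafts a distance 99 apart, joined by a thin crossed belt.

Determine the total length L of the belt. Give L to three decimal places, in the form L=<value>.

crossed belt: β = asin((r1+r2)/C) = asin(22/99) = 12.8396°
wrap1 = wrap2 = π + 2β = 205.6792°
tangent length = C·cosβ = 96.5246
L = (r1+r2)·wrap + 2·C·cosβ = 22·3.5898 + 2·96.5246 = 272.0244

L=272.024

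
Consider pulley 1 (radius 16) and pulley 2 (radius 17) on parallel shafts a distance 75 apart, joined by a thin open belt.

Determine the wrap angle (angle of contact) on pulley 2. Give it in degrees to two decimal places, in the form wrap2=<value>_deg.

wrap2=181.53_deg

open belt: β = asin((r2−r1)/C) = asin(1/75) = 0.7640°
wrap1 = π − 2β = 178.4721°
wrap2 = π + 2β = 181.5279°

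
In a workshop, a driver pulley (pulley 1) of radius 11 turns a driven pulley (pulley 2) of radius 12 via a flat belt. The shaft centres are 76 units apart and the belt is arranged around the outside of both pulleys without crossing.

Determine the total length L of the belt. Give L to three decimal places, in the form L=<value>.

L=224.270

open belt: β = asin((r2−r1)/C) = asin(1/76) = 0.7539°
wrap1 = π − 2β = 178.4922°
wrap2 = π + 2β = 181.5078°
tangent length = C·cosβ = 75.9934
L = r1·wrap1 + r2·wrap2 + 2·C·cosβ = 11·3.1153 + 12·3.1679 + 2·75.9934 = 224.2698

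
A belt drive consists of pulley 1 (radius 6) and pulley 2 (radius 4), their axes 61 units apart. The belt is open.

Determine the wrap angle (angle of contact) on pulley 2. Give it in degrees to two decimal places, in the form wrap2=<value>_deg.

wrap2=176.24_deg

open belt: β = asin((r2−r1)/C) = asin(-2/61) = -1.8789°
wrap1 = π − 2β = 183.7578°
wrap2 = π + 2β = 176.2422°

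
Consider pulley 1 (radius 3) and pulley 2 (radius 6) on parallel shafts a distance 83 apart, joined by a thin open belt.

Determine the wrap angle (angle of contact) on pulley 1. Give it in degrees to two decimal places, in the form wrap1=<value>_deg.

open belt: β = asin((r2−r1)/C) = asin(3/83) = 2.0714°
wrap1 = π − 2β = 175.8572°
wrap2 = π + 2β = 184.1428°

wrap1=175.86_deg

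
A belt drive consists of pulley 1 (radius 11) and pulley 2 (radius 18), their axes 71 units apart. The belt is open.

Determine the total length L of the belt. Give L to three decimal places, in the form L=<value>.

open belt: β = asin((r2−r1)/C) = asin(7/71) = 5.6581°
wrap1 = π − 2β = 168.6839°
wrap2 = π + 2β = 191.3161°
tangent length = C·cosβ = 70.6541
L = r1·wrap1 + r2·wrap2 + 2·C·cosβ = 11·2.9441 + 18·3.3391 + 2·70.6541 = 233.7969

L=233.797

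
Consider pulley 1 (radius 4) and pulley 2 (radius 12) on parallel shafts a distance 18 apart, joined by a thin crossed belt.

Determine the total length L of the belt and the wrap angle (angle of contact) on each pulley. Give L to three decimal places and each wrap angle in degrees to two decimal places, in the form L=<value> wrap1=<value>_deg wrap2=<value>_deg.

crossed belt: β = asin((r1+r2)/C) = asin(16/18) = 62.7340°
wrap1 = wrap2 = π + 2β = 305.4679°
tangent length = C·cosβ = 8.2462
L = (r1+r2)·wrap + 2·C·cosβ = 16·5.3314 + 2·8.2462 = 101.7952

L=101.795 wrap1=305.47_deg wrap2=305.47_deg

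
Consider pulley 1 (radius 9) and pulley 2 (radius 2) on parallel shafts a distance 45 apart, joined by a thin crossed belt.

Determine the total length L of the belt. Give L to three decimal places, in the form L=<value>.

L=127.260

crossed belt: β = asin((r1+r2)/C) = asin(11/45) = 14.1490°
wrap1 = wrap2 = π + 2β = 208.2980°
tangent length = C·cosβ = 43.6348
L = (r1+r2)·wrap + 2·C·cosβ = 11·3.6355 + 2·43.6348 = 127.2600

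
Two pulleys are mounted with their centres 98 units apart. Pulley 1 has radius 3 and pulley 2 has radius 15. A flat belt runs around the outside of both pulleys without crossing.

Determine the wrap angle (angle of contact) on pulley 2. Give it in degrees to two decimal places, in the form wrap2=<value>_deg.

open belt: β = asin((r2−r1)/C) = asin(12/98) = 7.0335°
wrap1 = π − 2β = 165.9331°
wrap2 = π + 2β = 194.0669°

wrap2=194.07_deg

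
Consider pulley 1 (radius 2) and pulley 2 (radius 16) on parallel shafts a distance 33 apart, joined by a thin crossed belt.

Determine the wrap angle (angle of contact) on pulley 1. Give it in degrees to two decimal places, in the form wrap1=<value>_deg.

crossed belt: β = asin((r1+r2)/C) = asin(18/33) = 33.0557°
wrap1 = wrap2 = π + 2β = 246.1115°

wrap1=246.11_deg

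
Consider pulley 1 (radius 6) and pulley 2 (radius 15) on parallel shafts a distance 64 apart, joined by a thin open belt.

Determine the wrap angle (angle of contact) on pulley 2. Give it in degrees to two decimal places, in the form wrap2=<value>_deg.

open belt: β = asin((r2−r1)/C) = asin(9/64) = 8.0840°
wrap1 = π − 2β = 163.8320°
wrap2 = π + 2β = 196.1680°

wrap2=196.17_deg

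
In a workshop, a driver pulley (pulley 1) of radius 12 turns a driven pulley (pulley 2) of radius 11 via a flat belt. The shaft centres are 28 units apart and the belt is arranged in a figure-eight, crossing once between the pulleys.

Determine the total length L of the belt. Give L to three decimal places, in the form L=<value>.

L=148.534

crossed belt: β = asin((r1+r2)/C) = asin(23/28) = 55.2281°
wrap1 = wrap2 = π + 2β = 290.4561°
tangent length = C·cosβ = 15.9687
L = (r1+r2)·wrap + 2·C·cosβ = 23·5.0694 + 2·15.9687 = 148.5340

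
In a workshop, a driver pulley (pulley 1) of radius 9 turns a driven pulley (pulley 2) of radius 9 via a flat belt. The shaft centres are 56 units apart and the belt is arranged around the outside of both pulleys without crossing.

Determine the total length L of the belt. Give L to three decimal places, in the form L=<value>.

L=168.549

open belt: β = asin((r2−r1)/C) = asin(0/56) = 0.0000°
wrap1 = π − 2β = 180.0000°
wrap2 = π + 2β = 180.0000°
tangent length = C·cosβ = 56.0000
L = r1·wrap1 + r2·wrap2 + 2·C·cosβ = 9·3.1416 + 9·3.1416 + 2·56.0000 = 168.5487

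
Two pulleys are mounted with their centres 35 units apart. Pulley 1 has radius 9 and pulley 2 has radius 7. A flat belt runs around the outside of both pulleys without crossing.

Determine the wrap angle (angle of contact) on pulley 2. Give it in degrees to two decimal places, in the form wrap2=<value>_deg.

open belt: β = asin((r2−r1)/C) = asin(-2/35) = -3.2758°
wrap1 = π − 2β = 186.5517°
wrap2 = π + 2β = 173.4483°

wrap2=173.45_deg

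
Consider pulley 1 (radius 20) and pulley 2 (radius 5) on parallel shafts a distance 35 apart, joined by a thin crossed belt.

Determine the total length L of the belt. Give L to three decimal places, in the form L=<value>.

L=167.310

crossed belt: β = asin((r1+r2)/C) = asin(25/35) = 45.5847°
wrap1 = wrap2 = π + 2β = 271.1694°
tangent length = C·cosβ = 24.4949
L = (r1+r2)·wrap + 2·C·cosβ = 25·4.7328 + 2·24.4949 = 167.3098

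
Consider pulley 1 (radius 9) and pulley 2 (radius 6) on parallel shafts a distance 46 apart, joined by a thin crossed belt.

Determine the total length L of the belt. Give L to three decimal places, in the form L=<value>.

crossed belt: β = asin((r1+r2)/C) = asin(15/46) = 19.0314°
wrap1 = wrap2 = π + 2β = 218.0629°
tangent length = C·cosβ = 43.4856
L = (r1+r2)·wrap + 2·C·cosβ = 15·3.8059 + 2·43.4856 = 144.0600

L=144.060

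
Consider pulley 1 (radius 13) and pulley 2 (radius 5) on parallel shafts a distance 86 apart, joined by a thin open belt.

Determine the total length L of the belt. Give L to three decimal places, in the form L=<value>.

L=229.293

open belt: β = asin((r2−r1)/C) = asin(-8/86) = -5.3376°
wrap1 = π − 2β = 190.6751°
wrap2 = π + 2β = 169.3249°
tangent length = C·cosβ = 85.6271
L = r1·wrap1 + r2·wrap2 + 2·C·cosβ = 13·3.3279 + 5·2.9553 + 2·85.6271 = 229.2934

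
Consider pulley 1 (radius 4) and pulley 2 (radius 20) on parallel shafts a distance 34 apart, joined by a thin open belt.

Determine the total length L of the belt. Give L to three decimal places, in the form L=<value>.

open belt: β = asin((r2−r1)/C) = asin(16/34) = 28.0725°
wrap1 = π − 2β = 123.8550°
wrap2 = π + 2β = 236.1450°
tangent length = C·cosβ = 30.0000
L = r1·wrap1 + r2·wrap2 + 2·C·cosβ = 4·2.1617 + 20·4.1215 + 2·30.0000 = 151.0769

L=151.077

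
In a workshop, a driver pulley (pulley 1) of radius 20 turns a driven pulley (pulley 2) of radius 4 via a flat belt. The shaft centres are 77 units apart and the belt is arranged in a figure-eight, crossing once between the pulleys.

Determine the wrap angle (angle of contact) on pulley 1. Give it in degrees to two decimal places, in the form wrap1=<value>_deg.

wrap1=216.32_deg

crossed belt: β = asin((r1+r2)/C) = asin(24/77) = 18.1610°
wrap1 = wrap2 = π + 2β = 216.3220°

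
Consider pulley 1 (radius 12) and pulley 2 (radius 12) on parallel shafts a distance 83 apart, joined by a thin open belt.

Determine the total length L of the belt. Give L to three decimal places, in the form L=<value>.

L=241.398

open belt: β = asin((r2−r1)/C) = asin(0/83) = 0.0000°
wrap1 = π − 2β = 180.0000°
wrap2 = π + 2β = 180.0000°
tangent length = C·cosβ = 83.0000
L = r1·wrap1 + r2·wrap2 + 2·C·cosβ = 12·3.1416 + 12·3.1416 + 2·83.0000 = 241.3982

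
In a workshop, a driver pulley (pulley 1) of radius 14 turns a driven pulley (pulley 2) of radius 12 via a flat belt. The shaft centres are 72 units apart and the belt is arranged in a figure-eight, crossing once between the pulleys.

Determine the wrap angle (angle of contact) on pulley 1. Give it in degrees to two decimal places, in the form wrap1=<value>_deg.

wrap1=222.34_deg

crossed belt: β = asin((r1+r2)/C) = asin(26/72) = 21.1684°
wrap1 = wrap2 = π + 2β = 222.3369°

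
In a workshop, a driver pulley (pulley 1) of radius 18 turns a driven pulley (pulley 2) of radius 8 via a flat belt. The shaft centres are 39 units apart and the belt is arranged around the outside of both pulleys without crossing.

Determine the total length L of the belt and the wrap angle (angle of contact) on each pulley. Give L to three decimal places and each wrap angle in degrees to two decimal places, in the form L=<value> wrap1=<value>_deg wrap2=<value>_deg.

L=162.260 wrap1=209.71_deg wrap2=150.29_deg

open belt: β = asin((r2−r1)/C) = asin(-10/39) = -14.8572°
wrap1 = π − 2β = 209.7143°
wrap2 = π + 2β = 150.2857°
tangent length = C·cosβ = 37.6962
L = r1·wrap1 + r2·wrap2 + 2·C·cosβ = 18·3.6602 + 8·2.6230 + 2·37.6962 = 162.2598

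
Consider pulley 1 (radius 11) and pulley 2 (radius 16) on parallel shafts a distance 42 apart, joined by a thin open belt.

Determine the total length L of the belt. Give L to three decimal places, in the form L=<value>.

open belt: β = asin((r2−r1)/C) = asin(5/42) = 6.8371°
wrap1 = π − 2β = 166.3257°
wrap2 = π + 2β = 193.6743°
tangent length = C·cosβ = 41.7013
L = r1·wrap1 + r2·wrap2 + 2·C·cosβ = 11·2.9029 + 16·3.3803 + 2·41.7013 = 169.4189

L=169.419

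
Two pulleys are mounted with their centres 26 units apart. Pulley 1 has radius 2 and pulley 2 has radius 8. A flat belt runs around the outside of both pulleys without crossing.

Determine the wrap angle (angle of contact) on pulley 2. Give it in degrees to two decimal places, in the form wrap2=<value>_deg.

open belt: β = asin((r2−r1)/C) = asin(6/26) = 13.3424°
wrap1 = π − 2β = 153.3153°
wrap2 = π + 2β = 206.6847°

wrap2=206.68_deg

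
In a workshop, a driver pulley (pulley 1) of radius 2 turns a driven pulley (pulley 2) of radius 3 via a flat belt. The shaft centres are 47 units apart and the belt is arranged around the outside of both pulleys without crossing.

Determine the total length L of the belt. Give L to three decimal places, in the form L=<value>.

open belt: β = asin((r2−r1)/C) = asin(1/47) = 1.2192°
wrap1 = π − 2β = 177.5617°
wrap2 = π + 2β = 182.4383°
tangent length = C·cosβ = 46.9894
L = r1·wrap1 + r2·wrap2 + 2·C·cosβ = 2·3.0990 + 3·3.1841 + 2·46.9894 = 109.7292

L=109.729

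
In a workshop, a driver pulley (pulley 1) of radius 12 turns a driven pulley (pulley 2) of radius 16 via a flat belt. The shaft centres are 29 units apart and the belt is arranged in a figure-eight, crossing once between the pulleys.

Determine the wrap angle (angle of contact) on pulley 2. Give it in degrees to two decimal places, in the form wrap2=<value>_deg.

wrap2=329.82_deg

crossed belt: β = asin((r1+r2)/C) = asin(28/29) = 74.9098°
wrap1 = wrap2 = π + 2β = 329.8196°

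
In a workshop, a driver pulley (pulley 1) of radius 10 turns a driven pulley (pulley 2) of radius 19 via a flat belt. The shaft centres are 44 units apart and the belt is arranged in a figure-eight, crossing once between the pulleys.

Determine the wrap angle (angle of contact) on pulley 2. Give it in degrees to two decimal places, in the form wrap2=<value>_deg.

wrap2=262.46_deg

crossed belt: β = asin((r1+r2)/C) = asin(29/44) = 41.2306°
wrap1 = wrap2 = π + 2β = 262.4612°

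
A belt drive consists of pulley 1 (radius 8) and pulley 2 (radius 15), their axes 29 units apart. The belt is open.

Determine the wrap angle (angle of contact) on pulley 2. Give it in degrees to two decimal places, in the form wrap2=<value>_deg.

open belt: β = asin((r2−r1)/C) = asin(7/29) = 13.9680°
wrap1 = π − 2β = 152.0641°
wrap2 = π + 2β = 207.9359°

wrap2=207.94_deg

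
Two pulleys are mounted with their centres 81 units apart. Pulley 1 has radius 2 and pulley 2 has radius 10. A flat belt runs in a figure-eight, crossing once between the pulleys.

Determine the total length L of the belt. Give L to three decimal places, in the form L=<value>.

crossed belt: β = asin((r1+r2)/C) = asin(12/81) = 8.5196°
wrap1 = wrap2 = π + 2β = 197.0392°
tangent length = C·cosβ = 80.1062
L = (r1+r2)·wrap + 2·C·cosβ = 12·3.4390 + 2·80.1062 = 201.4802

L=201.480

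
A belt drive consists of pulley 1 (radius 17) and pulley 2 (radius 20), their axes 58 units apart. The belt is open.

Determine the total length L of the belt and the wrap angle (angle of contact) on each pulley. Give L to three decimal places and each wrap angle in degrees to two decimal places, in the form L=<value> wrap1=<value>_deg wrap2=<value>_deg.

open belt: β = asin((r2−r1)/C) = asin(3/58) = 2.9649°
wrap1 = π − 2β = 174.0702°
wrap2 = π + 2β = 185.9298°
tangent length = C·cosβ = 57.9224
L = r1·wrap1 + r2·wrap2 + 2·C·cosβ = 17·3.0381 + 20·3.2451 + 2·57.9224 = 232.3941

L=232.394 wrap1=174.07_deg wrap2=185.93_deg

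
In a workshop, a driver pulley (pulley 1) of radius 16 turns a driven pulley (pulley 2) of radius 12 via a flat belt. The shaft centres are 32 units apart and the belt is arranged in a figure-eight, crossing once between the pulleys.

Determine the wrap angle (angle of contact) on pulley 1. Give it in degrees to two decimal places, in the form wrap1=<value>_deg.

wrap1=302.09_deg

crossed belt: β = asin((r1+r2)/C) = asin(28/32) = 61.0450°
wrap1 = wrap2 = π + 2β = 302.0900°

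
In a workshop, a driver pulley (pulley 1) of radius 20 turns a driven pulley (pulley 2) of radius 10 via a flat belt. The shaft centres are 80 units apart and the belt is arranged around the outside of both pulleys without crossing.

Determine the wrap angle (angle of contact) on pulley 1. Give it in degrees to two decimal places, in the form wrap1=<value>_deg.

wrap1=194.36_deg

open belt: β = asin((r2−r1)/C) = asin(-10/80) = -7.1808°
wrap1 = π − 2β = 194.3615°
wrap2 = π + 2β = 165.6385°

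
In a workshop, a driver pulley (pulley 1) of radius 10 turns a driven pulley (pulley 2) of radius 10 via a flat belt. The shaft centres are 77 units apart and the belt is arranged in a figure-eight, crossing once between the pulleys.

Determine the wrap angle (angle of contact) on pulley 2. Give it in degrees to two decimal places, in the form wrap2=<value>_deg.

wrap2=210.11_deg

crossed belt: β = asin((r1+r2)/C) = asin(20/77) = 15.0547°
wrap1 = wrap2 = π + 2β = 210.1093°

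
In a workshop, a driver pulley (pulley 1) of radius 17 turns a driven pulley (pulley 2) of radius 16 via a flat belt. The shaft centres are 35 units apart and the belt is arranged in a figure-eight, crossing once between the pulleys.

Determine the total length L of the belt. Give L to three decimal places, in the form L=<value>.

L=208.249

crossed belt: β = asin((r1+r2)/C) = asin(33/35) = 70.5370°
wrap1 = wrap2 = π + 2β = 321.0741°
tangent length = C·cosβ = 11.6619
L = (r1+r2)·wrap + 2·C·cosβ = 33·5.6038 + 2·11.6619 = 208.2492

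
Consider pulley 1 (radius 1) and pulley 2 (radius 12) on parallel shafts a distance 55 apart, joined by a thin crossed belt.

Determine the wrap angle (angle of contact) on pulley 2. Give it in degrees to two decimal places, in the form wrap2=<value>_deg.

wrap2=207.34_deg

crossed belt: β = asin((r1+r2)/C) = asin(13/55) = 13.6720°
wrap1 = wrap2 = π + 2β = 207.3440°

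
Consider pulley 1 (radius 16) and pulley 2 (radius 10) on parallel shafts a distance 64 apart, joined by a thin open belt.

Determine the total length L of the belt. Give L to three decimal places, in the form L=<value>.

open belt: β = asin((r2−r1)/C) = asin(-6/64) = -5.3794°
wrap1 = π − 2β = 190.7588°
wrap2 = π + 2β = 169.2412°
tangent length = C·cosβ = 63.7181
L = r1·wrap1 + r2·wrap2 + 2·C·cosβ = 16·3.3294 + 10·2.9538 + 2·63.7181 = 210.2443

L=210.244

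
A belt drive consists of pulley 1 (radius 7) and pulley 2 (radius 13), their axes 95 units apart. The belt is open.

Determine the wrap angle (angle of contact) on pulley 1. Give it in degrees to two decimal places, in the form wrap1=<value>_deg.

wrap1=172.76_deg

open belt: β = asin((r2−r1)/C) = asin(6/95) = 3.6211°
wrap1 = π − 2β = 172.7578°
wrap2 = π + 2β = 187.2422°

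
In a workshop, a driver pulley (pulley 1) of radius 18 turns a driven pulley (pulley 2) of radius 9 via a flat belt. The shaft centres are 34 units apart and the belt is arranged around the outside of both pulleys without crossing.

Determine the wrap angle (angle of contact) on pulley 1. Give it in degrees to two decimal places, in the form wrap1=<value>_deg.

wrap1=210.70_deg

open belt: β = asin((r2−r1)/C) = asin(-9/34) = -15.3495°
wrap1 = π − 2β = 210.6990°
wrap2 = π + 2β = 149.3010°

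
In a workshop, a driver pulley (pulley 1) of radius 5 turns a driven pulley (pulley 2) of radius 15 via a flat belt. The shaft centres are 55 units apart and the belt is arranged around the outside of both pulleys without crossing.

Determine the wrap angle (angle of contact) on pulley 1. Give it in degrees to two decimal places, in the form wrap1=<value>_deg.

open belt: β = asin((r2−r1)/C) = asin(10/55) = 10.4757°
wrap1 = π − 2β = 159.0486°
wrap2 = π + 2β = 200.9514°

wrap1=159.05_deg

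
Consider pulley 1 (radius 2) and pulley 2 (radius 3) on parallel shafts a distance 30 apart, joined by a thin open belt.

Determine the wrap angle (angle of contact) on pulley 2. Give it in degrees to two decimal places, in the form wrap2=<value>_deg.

open belt: β = asin((r2−r1)/C) = asin(1/30) = 1.9102°
wrap1 = π − 2β = 176.1796°
wrap2 = π + 2β = 183.8204°

wrap2=183.82_deg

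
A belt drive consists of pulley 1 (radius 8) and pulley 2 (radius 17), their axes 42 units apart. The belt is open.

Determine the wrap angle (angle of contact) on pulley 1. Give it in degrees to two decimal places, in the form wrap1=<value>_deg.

wrap1=155.25_deg

open belt: β = asin((r2−r1)/C) = asin(9/42) = 12.3736°
wrap1 = π − 2β = 155.2527°
wrap2 = π + 2β = 204.7473°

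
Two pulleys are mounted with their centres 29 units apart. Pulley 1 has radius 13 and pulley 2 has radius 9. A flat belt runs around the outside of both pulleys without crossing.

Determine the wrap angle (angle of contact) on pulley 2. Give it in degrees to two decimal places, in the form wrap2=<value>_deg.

wrap2=164.14_deg

open belt: β = asin((r2−r1)/C) = asin(-4/29) = -7.9281°
wrap1 = π − 2β = 195.8563°
wrap2 = π + 2β = 164.1437°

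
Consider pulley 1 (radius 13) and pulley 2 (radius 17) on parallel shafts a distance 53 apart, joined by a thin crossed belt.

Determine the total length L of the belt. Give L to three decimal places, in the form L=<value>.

crossed belt: β = asin((r1+r2)/C) = asin(30/53) = 34.4744°
wrap1 = wrap2 = π + 2β = 248.9488°
tangent length = C·cosβ = 43.6921
L = (r1+r2)·wrap + 2·C·cosβ = 30·4.3450 + 2·43.6921 = 217.7335

L=217.733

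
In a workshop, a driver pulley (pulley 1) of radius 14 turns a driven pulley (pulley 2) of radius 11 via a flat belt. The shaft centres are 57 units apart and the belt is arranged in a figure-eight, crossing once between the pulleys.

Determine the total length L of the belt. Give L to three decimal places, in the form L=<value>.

L=203.692

crossed belt: β = asin((r1+r2)/C) = asin(25/57) = 26.0144°
wrap1 = wrap2 = π + 2β = 232.0287°
tangent length = C·cosβ = 51.2250
L = (r1+r2)·wrap + 2·C·cosβ = 25·4.0497 + 2·51.2250 = 203.6916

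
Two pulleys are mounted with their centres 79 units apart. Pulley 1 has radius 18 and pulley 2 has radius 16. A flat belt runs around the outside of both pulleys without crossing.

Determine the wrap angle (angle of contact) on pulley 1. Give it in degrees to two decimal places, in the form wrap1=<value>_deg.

open belt: β = asin((r2−r1)/C) = asin(-2/79) = -1.4507°
wrap1 = π − 2β = 182.9014°
wrap2 = π + 2β = 177.0986°

wrap1=182.90_deg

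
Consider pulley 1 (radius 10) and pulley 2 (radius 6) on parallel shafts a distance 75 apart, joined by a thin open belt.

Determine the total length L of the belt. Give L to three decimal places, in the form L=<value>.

L=200.479

open belt: β = asin((r2−r1)/C) = asin(-4/75) = -3.0572°
wrap1 = π − 2β = 186.1145°
wrap2 = π + 2β = 173.8855°
tangent length = C·cosβ = 74.8933
L = r1·wrap1 + r2·wrap2 + 2·C·cosβ = 10·3.2483 + 6·3.0349 + 2·74.8933 = 200.4789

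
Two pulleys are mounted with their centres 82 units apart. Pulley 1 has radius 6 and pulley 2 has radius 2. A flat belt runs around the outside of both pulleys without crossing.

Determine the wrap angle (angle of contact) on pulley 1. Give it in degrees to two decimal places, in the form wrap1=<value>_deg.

wrap1=185.59_deg

open belt: β = asin((r2−r1)/C) = asin(-4/82) = -2.7960°
wrap1 = π − 2β = 185.5921°
wrap2 = π + 2β = 174.4079°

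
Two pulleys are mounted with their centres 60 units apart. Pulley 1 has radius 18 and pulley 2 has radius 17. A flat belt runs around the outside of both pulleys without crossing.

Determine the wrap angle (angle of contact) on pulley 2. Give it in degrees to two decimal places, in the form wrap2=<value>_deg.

wrap2=178.09_deg

open belt: β = asin((r2−r1)/C) = asin(-1/60) = -0.9550°
wrap1 = π − 2β = 181.9099°
wrap2 = π + 2β = 178.0901°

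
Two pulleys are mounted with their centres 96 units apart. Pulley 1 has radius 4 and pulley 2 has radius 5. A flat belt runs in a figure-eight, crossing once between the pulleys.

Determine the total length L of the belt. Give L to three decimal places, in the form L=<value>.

L=221.119

crossed belt: β = asin((r1+r2)/C) = asin(9/96) = 5.3794°
wrap1 = wrap2 = π + 2β = 190.7588°
tangent length = C·cosβ = 95.5772
L = (r1+r2)·wrap + 2·C·cosβ = 9·3.3294 + 2·95.5772 = 221.1187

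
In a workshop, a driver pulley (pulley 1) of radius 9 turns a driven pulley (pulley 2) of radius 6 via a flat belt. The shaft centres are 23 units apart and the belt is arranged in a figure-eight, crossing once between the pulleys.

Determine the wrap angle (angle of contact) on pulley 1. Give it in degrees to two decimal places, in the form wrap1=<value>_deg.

crossed belt: β = asin((r1+r2)/C) = asin(15/23) = 40.7057°
wrap1 = wrap2 = π + 2β = 261.4114°

wrap1=261.41_deg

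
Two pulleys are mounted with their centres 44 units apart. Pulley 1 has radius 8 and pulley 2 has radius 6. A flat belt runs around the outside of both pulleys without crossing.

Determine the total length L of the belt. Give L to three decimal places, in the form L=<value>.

L=132.073

open belt: β = asin((r2−r1)/C) = asin(-2/44) = -2.6053°
wrap1 = π − 2β = 185.2105°
wrap2 = π + 2β = 174.7895°
tangent length = C·cosβ = 43.9545
L = r1·wrap1 + r2·wrap2 + 2·C·cosβ = 8·3.2325 + 6·3.0507 + 2·43.9545 = 132.0732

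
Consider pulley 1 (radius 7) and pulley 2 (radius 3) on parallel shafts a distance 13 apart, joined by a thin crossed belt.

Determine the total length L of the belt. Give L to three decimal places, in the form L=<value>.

crossed belt: β = asin((r1+r2)/C) = asin(10/13) = 50.2849°
wrap1 = wrap2 = π + 2β = 280.5697°
tangent length = C·cosβ = 8.3066
L = (r1+r2)·wrap + 2·C·cosβ = 10·4.8969 + 2·8.3066 = 65.5819

L=65.582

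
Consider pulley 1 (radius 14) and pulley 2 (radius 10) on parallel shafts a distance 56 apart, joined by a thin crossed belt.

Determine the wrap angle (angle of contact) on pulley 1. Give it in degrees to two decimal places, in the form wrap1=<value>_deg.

crossed belt: β = asin((r1+r2)/C) = asin(24/56) = 25.3769°
wrap1 = wrap2 = π + 2β = 230.7539°

wrap1=230.75_deg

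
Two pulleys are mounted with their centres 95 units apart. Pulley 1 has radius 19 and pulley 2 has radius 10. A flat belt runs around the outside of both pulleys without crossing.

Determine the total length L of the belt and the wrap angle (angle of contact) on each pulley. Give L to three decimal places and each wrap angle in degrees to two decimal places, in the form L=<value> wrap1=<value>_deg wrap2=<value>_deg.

L=281.959 wrap1=190.87_deg wrap2=169.13_deg

open belt: β = asin((r2−r1)/C) = asin(-9/95) = -5.4362°
wrap1 = π − 2β = 190.8723°
wrap2 = π + 2β = 169.1277°
tangent length = C·cosβ = 94.5727
L = r1·wrap1 + r2·wrap2 + 2·C·cosβ = 19·3.3314 + 10·2.9518 + 2·94.5727 = 281.9595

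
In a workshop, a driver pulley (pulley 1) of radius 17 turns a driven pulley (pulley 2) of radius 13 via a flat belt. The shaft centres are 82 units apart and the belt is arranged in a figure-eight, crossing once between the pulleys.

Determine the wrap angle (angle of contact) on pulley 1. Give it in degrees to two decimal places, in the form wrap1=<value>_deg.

wrap1=222.92_deg

crossed belt: β = asin((r1+r2)/C) = asin(30/82) = 21.4601°
wrap1 = wrap2 = π + 2β = 222.9203°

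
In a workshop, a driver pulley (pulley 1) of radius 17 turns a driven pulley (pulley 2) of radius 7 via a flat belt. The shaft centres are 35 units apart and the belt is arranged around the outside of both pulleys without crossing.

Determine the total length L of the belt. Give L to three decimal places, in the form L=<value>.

L=148.275

open belt: β = asin((r2−r1)/C) = asin(-10/35) = -16.6015°
wrap1 = π − 2β = 213.2031°
wrap2 = π + 2β = 146.7969°
tangent length = C·cosβ = 33.5410
L = r1·wrap1 + r2·wrap2 + 2·C·cosβ = 17·3.7211 + 7·2.5621 + 2·33.5410 = 148.2753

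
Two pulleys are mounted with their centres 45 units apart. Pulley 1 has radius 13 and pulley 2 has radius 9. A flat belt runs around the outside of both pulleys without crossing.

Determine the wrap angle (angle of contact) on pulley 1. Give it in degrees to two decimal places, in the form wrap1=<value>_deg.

wrap1=190.20_deg

open belt: β = asin((r2−r1)/C) = asin(-4/45) = -5.0997°
wrap1 = π − 2β = 190.1994°
wrap2 = π + 2β = 169.8006°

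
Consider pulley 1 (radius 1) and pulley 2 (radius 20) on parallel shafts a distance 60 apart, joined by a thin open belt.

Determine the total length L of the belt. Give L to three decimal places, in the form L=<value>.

L=192.042

open belt: β = asin((r2−r1)/C) = asin(19/60) = 18.4615°
wrap1 = π − 2β = 143.0771°
wrap2 = π + 2β = 216.9229°
tangent length = C·cosβ = 56.9122
L = r1·wrap1 + r2·wrap2 + 2·C·cosβ = 1·2.4972 + 20·3.7860 + 2·56.9122 = 192.0420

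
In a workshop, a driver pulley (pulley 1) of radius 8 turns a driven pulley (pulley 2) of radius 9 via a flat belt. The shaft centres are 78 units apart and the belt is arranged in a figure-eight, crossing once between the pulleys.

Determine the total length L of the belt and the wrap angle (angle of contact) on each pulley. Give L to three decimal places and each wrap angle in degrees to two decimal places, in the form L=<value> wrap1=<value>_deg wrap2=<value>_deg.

crossed belt: β = asin((r1+r2)/C) = asin(17/78) = 12.5886°
wrap1 = wrap2 = π + 2β = 205.1772°
tangent length = C·cosβ = 76.1249
L = (r1+r2)·wrap + 2·C·cosβ = 17·3.5810 + 2·76.1249 = 213.1271

L=213.127 wrap1=205.18_deg wrap2=205.18_deg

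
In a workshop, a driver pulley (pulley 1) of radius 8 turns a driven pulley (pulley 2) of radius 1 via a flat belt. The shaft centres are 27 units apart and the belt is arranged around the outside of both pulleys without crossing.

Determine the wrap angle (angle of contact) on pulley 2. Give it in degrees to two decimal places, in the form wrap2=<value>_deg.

open belt: β = asin((r2−r1)/C) = asin(-7/27) = -15.0261°
wrap1 = π − 2β = 210.0522°
wrap2 = π + 2β = 149.9478°

wrap2=149.95_deg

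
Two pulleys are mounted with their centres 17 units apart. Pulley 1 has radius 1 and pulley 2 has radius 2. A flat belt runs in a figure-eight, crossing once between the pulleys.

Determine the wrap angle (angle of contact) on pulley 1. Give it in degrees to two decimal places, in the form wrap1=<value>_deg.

wrap1=200.33_deg

crossed belt: β = asin((r1+r2)/C) = asin(3/17) = 10.1642°
wrap1 = wrap2 = π + 2β = 200.3285°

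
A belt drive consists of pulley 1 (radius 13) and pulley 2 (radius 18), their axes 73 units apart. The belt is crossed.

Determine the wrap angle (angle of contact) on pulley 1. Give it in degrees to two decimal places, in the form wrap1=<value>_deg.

crossed belt: β = asin((r1+r2)/C) = asin(31/73) = 25.1290°
wrap1 = wrap2 = π + 2β = 230.2580°

wrap1=230.26_deg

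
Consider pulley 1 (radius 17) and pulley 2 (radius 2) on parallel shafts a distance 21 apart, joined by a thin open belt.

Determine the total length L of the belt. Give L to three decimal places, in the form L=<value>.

L=112.952

open belt: β = asin((r2−r1)/C) = asin(-15/21) = -45.5847°
wrap1 = π − 2β = 271.1694°
wrap2 = π + 2β = 88.8306°
tangent length = C·cosβ = 14.6969
L = r1·wrap1 + r2·wrap2 + 2·C·cosβ = 17·4.7328 + 2·1.5504 + 2·14.6969 = 112.9522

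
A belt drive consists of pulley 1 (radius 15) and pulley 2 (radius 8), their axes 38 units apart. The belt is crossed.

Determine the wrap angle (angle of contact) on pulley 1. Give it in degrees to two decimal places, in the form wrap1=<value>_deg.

crossed belt: β = asin((r1+r2)/C) = asin(23/38) = 37.2478°
wrap1 = wrap2 = π + 2β = 254.4956°

wrap1=254.50_deg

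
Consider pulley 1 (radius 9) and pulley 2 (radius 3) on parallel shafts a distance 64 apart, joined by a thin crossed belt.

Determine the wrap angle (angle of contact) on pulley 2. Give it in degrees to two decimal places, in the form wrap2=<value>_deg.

crossed belt: β = asin((r1+r2)/C) = asin(12/64) = 10.8069°
wrap1 = wrap2 = π + 2β = 201.6138°

wrap2=201.61_deg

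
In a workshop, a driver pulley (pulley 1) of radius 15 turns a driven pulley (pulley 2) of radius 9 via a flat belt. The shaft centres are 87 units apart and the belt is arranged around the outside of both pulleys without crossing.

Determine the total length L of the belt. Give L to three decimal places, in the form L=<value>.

L=249.812

open belt: β = asin((r2−r1)/C) = asin(-6/87) = -3.9546°
wrap1 = π − 2β = 187.9091°
wrap2 = π + 2β = 172.0909°
tangent length = C·cosβ = 86.7929
L = r1·wrap1 + r2·wrap2 + 2·C·cosβ = 15·3.2796 + 9·3.0036 + 2·86.7929 = 249.8122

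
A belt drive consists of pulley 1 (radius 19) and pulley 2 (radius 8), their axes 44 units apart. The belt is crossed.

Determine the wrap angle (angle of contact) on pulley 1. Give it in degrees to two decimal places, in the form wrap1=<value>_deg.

crossed belt: β = asin((r1+r2)/C) = asin(27/44) = 37.8529°
wrap1 = wrap2 = π + 2β = 255.7058°

wrap1=255.71_deg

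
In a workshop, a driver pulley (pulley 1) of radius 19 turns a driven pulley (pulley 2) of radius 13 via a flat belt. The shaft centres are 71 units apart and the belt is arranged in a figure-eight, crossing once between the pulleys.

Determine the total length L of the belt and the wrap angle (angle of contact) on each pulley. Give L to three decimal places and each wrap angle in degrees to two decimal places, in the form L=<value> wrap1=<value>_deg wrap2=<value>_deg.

crossed belt: β = asin((r1+r2)/C) = asin(32/71) = 26.7889°
wrap1 = wrap2 = π + 2β = 233.5778°
tangent length = C·cosβ = 63.3798
L = (r1+r2)·wrap + 2·C·cosβ = 32·4.0767 + 2·63.3798 = 257.2140

L=257.214 wrap1=233.58_deg wrap2=233.58_deg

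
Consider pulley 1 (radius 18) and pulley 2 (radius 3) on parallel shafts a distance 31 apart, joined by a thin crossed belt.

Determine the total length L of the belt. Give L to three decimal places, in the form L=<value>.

crossed belt: β = asin((r1+r2)/C) = asin(21/31) = 42.6423°
wrap1 = wrap2 = π + 2β = 265.2846°
tangent length = C·cosβ = 22.8035
L = (r1+r2)·wrap + 2·C·cosβ = 21·4.6301 + 2·22.8035 = 142.8389

L=142.839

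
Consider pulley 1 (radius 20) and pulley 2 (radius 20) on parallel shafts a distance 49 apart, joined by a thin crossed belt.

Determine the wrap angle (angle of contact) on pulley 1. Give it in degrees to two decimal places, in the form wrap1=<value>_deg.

wrap1=289.44_deg

crossed belt: β = asin((r1+r2)/C) = asin(40/49) = 54.7187°
wrap1 = wrap2 = π + 2β = 289.4375°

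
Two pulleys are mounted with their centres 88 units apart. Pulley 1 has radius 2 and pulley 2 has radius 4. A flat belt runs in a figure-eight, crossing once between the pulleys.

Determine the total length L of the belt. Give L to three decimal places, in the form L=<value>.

L=195.259

crossed belt: β = asin((r1+r2)/C) = asin(6/88) = 3.9096°
wrap1 = wrap2 = π + 2β = 187.8191°
tangent length = C·cosβ = 87.7952
L = (r1+r2)·wrap + 2·C·cosβ = 6·3.2781 + 2·87.7952 = 195.2588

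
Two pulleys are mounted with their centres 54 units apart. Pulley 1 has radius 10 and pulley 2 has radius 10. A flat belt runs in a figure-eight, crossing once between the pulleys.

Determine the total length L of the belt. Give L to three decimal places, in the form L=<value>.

crossed belt: β = asin((r1+r2)/C) = asin(20/54) = 21.7385°
wrap1 = wrap2 = π + 2β = 223.4769°
tangent length = C·cosβ = 50.1597
L = (r1+r2)·wrap + 2·C·cosβ = 20·3.9004 + 2·50.1597 = 178.3277

L=178.328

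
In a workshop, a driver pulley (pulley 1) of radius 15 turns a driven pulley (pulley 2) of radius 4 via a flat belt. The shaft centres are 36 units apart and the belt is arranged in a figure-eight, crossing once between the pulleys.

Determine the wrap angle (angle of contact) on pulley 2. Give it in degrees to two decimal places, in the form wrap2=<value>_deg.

crossed belt: β = asin((r1+r2)/C) = asin(19/36) = 31.8554°
wrap1 = wrap2 = π + 2β = 243.7109°

wrap2=243.71_deg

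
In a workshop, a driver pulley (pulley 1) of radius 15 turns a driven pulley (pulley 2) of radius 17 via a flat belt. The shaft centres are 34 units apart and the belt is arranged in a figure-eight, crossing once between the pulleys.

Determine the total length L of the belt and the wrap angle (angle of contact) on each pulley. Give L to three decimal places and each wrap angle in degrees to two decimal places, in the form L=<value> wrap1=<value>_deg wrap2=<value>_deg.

crossed belt: β = asin((r1+r2)/C) = asin(32/34) = 70.2501°
wrap1 = wrap2 = π + 2β = 320.5002°
tangent length = C·cosβ = 11.4891
L = (r1+r2)·wrap + 2·C·cosβ = 32·5.5938 + 2·11.4891 = 201.9793

L=201.979 wrap1=320.50_deg wrap2=320.50_deg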